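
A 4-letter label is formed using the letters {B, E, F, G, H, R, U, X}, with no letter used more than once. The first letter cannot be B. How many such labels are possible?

1470

The first letter has 8−1 = 7 choices (anything except B).
The remaining 3 letters are filled from the other 7 symbols without repetition: 7 × 6 × 5 = 210.
Total: 7 × 210 = 1470.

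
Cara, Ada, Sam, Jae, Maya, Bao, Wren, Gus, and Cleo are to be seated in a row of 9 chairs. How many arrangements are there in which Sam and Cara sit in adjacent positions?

Place the 7 others and the Sam-Cara pair as 8 objects in a line; the pair has 2 internal arrangements.
That gives 2 × 8! = 2 × 40320 = 80640.

80640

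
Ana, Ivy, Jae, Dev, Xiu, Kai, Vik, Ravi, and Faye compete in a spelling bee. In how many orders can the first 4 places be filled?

There are 9 choices for 1st place, 8 for 2nd, and so on down to 6 for position 4.
That gives 9 × 8 × 7 × 6 = 3024.

3024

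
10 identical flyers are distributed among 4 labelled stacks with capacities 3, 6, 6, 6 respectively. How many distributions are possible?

Without the upper bounds there are C(13,3) = 286 ways to split 10 among 4 stacks.
Subtract solutions that violate a single cap (substitute x_i' = x_i − (cap_i+1)): x_1 ≥ 4 gives C(9,3) = 84; x_2 ≥ 7 gives C(6,3) = 20; x_3 ≥ 7 gives C(6,3) = 20; x_4 ≥ 7 gives C(6,3) = 20. Together 144.
No two caps can be exceeded simultaneously, so the pair terms are all 0.
By inclusion–exclusion the count is 286 − 144 + 0 = 142.

142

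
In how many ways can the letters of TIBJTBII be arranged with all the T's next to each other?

420

Treat the 2 copies of T as a single block. The multiset to arrange is then {TT, B, B, I, I, I, J}, 7 items in all.
That gives (7)!/(3!·2!) = 420 arrangements.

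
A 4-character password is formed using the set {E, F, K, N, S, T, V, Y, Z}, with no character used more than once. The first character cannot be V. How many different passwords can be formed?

2688

The first character has 9−1 = 8 choices (anything except V).
The remaining 3 characters are filled from the other 8 symbols without repetition: 8 × 7 × 6 = 336.
Total: 8 × 336 = 2688.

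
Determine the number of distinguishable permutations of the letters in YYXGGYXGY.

1260

Letter multiplicities in YYXGGYXGY: G×3, X×2, Y×4.
Dividing 9! = 362880 by 4!·3!·2! = 288 for the repeated letters gives 1260.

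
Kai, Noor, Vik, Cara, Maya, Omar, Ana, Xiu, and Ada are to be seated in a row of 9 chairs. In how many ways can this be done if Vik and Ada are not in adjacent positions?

282240

There are 9! = 362880 arrangements in all. If Vik and Ada are adjacent, merging them into one block gives 2·(8)! = 80640 arrangements.
Complementary counting: 362880 − 80640 = 282240.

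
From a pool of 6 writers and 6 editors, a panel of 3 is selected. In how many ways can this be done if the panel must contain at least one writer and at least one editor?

180

Total 3-person selections from all 12: C(12,3) = 220.
Selections missing a whole group: no writers → C(6,3) = 20; no editors → C(6,3) = 20.
Both groups omitted at once is impossible, so 220 − 40 = 180.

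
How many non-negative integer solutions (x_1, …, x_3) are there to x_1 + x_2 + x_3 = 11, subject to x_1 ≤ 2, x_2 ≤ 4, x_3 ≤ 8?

By stars and bars, unrestricted non-negative solutions to x_1+…+x_3 = 11 number C(11+2,2) = 78.
Subtract solutions that violate a single cap (substitute x_i' = x_i − (cap_i+1)): x_1 ≥ 3 gives C(10,2) = 45; x_2 ≥ 5 gives C(8,2) = 28; x_3 ≥ 9 gives C(4,2) = 6. Together 79.
Add back pairs where two caps are both exceeded: 10 + 0 + 0 = 10.
By inclusion–exclusion the count is 78 − 79 + 10 = 9.

9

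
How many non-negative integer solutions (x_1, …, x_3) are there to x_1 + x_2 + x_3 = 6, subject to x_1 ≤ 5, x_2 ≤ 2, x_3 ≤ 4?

Without the upper bounds there are C(8,2) = 28 ways to split 6 among 3 variables.
Subtract solutions that violate a single cap (substitute x_i' = x_i − (cap_i+1)): x_1 ≥ 6 gives C(2,2) = 1; x_2 ≥ 3 gives C(5,2) = 10; x_3 ≥ 5 gives C(3,2) = 3. Together 14.
No two caps can be exceeded simultaneously, so the pair terms are all 0.
By inclusion–exclusion the count is 28 − 14 + 0 = 14.

14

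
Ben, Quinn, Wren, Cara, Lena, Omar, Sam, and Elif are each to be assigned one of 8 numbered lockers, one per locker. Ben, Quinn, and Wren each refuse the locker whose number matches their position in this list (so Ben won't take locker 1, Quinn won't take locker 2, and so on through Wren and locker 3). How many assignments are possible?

27240

Let Aᵢ (for i ∈ {1, 2, 3}) be the placements that put person i in their forbidden locker. Any j of these fix j positions, leaving (8−j)! ways to fill the rest, and there are C(3,j) ways to pick which j.
By inclusion–exclusion, the number of valid placements is Σ_{j=0}^{3} (−1)^j C(3,j)·(8−j)!.
Computing: 40320 − 15120 + 2160 − 120 = 27240.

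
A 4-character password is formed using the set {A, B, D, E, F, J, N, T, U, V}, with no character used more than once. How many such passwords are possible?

With no repetition, fill the 4 characters in order: 10 choices, then 9, down to 7.
10 × 9 × 8 × 7 = 5040.

5040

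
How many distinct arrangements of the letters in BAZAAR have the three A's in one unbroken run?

Treat the 3 copies of A as a single block. The multiset to arrange is then {AAA, B, R, Z}, 4 items in all.
All 4 items are distinct, so there are (4)! = 24 arrangements.

24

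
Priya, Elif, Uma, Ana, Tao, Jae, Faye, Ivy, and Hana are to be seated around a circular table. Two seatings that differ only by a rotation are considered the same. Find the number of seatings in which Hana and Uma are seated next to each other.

Glue Hana and Uma into a block (2 internal orders). Seating 8 units around a circle gives (7)! arrangements.
So 2 × (7)! = 2 × 5040 = 10080.

10080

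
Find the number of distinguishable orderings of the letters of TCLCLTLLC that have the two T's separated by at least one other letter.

There are 9!/(4!·3!·2!) = 1260 arrangements of TCLCLTLLC in total.
If the two T's are adjacent, glue them into one block, leaving 8 items to arrange: (8)!/(4!·3!) = 280 ways.
Subtracting, 1260 − 280 = 980 arrangements keep the T's apart.

980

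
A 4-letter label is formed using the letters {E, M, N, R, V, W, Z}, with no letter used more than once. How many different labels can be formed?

With no repetition, fill the 4 letters in order: 7 choices, then 6, down to 4.
That product is 7 × 6 × 5 × 4 = 840.

840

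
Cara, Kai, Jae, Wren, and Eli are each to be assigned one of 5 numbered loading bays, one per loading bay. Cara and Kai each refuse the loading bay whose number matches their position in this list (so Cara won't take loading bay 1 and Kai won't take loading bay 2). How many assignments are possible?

Let Aᵢ (for i ∈ {1, 2}) be the placements that put person i in their forbidden loading bay. Any j of these fix j positions, leaving (5−j)! ways to fill the rest, and there are C(2,j) ways to pick which j.
By inclusion–exclusion, the number of valid placements is Σ_{j=0}^{2} (−1)^j C(2,j)·(5−j)!.
Computing: 120 − 48 + 6 = 78.

78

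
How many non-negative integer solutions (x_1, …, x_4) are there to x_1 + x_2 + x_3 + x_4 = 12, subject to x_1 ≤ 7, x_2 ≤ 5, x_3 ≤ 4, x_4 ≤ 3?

86

Ignoring the caps, the number of non-negative solutions to x_1+…+x_4 = 12 is C(15,3) = 455.
Subtract solutions that violate a single cap (substitute x_i' = x_i − (cap_i+1)): x_1 ≥ 8 gives C(7,3) = 35; x_2 ≥ 6 gives C(9,3) = 84; x_3 ≥ 5 gives C(10,3) = 120; x_4 ≥ 4 gives C(11,3) = 165. Together 404.
Add back pairs where two caps are both exceeded: 0 + 0 + 1 + 4 + 10 + 20 = 35.
By inclusion–exclusion the count is 455 − 404 + 35 = 86.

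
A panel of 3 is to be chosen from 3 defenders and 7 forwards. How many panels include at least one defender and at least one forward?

Total 3-person selections from all 10: C(10,3) = 120.
Subtract selections that omit an entire group: no defenders → C(7,3) = 35; no forwards → C(3,3) = 1.
Both groups omitted at once is impossible, so 120 − 36 = 84.

84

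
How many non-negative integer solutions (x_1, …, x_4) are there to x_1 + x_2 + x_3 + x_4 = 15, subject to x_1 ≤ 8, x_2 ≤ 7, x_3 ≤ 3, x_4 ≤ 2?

42

Without the upper bounds there are C(18,3) = 816 ways to split 15 among 4 variables.
Subtract solutions that violate a single cap (substitute x_i' = x_i − (cap_i+1)): x_1 ≥ 9 gives C(9,3) = 84; x_2 ≥ 8 gives C(10,3) = 120; x_3 ≥ 4 gives C(14,3) = 364; x_4 ≥ 3 gives C(15,3) = 455. Together 1023.
Add back pairs where two caps are both exceeded: 0 + 10 + 20 + 20 + 35 + 165 = 250.
Subtract triples: 0 + 0 + 0 + 1 = 1.
By inclusion–exclusion the count is 816 − 1023 + 250 − 1 = 42.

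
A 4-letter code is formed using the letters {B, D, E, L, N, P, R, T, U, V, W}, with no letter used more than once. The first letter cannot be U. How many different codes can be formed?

The first letter has 11−1 = 10 choices (anything except U).
The remaining 3 letters are filled from the other 10 symbols without repetition: 10 × 9 × 8 = 720.
Total: 10 × 720 = 7200.

7200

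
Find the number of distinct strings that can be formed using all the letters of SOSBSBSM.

840

SOSBSBSM has 8 letters with B appearing twice and S appearing 4 times.
The number of distinct arrangements is 8!/(4!·2!) = 40320/48 = 840.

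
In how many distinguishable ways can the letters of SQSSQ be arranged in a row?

10

The 5 letters of SQSSQ have repeats: Q appearing twice and S appearing 3 times.
So there are 5! / (3!·2!) = 10 distinguishable arrangements.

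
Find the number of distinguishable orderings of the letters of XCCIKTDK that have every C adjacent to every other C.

Treat the 2 copies of C as a single block. The multiset to arrange is then {CC, D, I, K, K, T, X}, 7 items in all.
That gives (7)!/(2!) = 2520 arrangements.

2520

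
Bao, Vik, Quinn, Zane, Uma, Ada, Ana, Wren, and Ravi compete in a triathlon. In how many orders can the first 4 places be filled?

3024

There are 9 choices for 1st place, 8 for 2nd, and so on down to 6 for position 4.
That gives 9 × 8 × 7 × 6 = 3024.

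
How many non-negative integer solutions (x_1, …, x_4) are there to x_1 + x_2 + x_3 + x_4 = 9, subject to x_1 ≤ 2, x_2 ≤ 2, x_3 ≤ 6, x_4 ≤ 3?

By stars and bars, unrestricted non-negative solutions to x_1+…+x_4 = 9 number C(9+3,3) = 220.
Subtract solutions that violate a single cap (substitute x_i' = x_i − (cap_i+1)): x_1 ≥ 3 gives C(9,3) = 84; x_2 ≥ 3 gives C(9,3) = 84; x_3 ≥ 7 gives C(5,3) = 10; x_4 ≥ 4 gives C(8,3) = 56. Together 234.
Add back pairs where two caps are both exceeded: 20 + 0 + 10 + 0 + 10 + 0 = 40.
By inclusion–exclusion the count is 220 − 234 + 40 = 26.

26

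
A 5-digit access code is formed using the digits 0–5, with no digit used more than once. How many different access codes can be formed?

Choose and order 5 of the 6 symbols: the first digit has 6 options, the next 5, and so on down to 2.
6 × 5 × 4 × 3 × 2 = 720.

720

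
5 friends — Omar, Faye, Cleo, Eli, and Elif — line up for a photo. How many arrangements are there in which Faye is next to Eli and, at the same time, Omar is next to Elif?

Treat {Faye,Eli} as one block (2 orders) and {Omar,Elif} as another (2 orders).
That leaves 3 units to arrange: 2 × 2 × 3! = 4 × 6 = 24.

24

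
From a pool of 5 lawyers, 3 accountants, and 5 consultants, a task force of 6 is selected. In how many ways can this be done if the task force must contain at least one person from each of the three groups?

Unrestricted: C(13,6) = 1716 ways to pick any 6 of the 13.
Selections missing a whole group: no lawyers → C(8,6) = 28; no accountants → C(10,6) = 210; no consultants → C(8,6) = 28.
Add back selections omitting two groups (i.e. drawn from a single group): C(5,6) + C(3,6) + C(5,6) = 0.
By inclusion–exclusion: 1716 − 266 + 0 = 1450.

1450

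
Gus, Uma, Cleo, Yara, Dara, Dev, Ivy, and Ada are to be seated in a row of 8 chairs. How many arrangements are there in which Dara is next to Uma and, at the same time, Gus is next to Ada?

2880

Treat {Dara,Uma} as one block (2 orders) and {Gus,Ada} as another (2 orders).
That leaves 6 units to arrange: 2 × 2 × 6! = 4 × 720 = 2880.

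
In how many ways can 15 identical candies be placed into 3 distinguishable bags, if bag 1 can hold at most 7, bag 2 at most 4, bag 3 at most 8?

15

Ignoring the caps, the number of non-negative solutions to x_1+…+x_3 = 15 is C(17,2) = 136.
Subtract solutions that violate a single cap (substitute x_i' = x_i − (cap_i+1)): x_1 ≥ 8 gives C(9,2) = 36; x_2 ≥ 5 gives C(12,2) = 66; x_3 ≥ 9 gives C(8,2) = 28. Together 130.
Add back pairs where two caps are both exceeded: 6 + 0 + 3 = 9.
By inclusion–exclusion the count is 136 − 130 + 9 = 15.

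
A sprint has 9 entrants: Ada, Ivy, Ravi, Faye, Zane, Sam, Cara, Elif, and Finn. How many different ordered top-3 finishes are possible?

504

This is an ordered selection of 3 from 9: P(9,3).
That gives 9 × 8 × 7 = 504.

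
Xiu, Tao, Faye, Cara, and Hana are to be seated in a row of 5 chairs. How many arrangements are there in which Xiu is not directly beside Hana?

72

There are 5! = 120 arrangements in all. If Xiu and Hana are adjacent, merging them into one block gives 2·(4)! = 48 arrangements.
So 120 − 48 = 72 arrangements keep them apart.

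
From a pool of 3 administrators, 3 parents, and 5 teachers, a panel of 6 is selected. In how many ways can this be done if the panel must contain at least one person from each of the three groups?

Unrestricted: C(11,6) = 462 ways to pick any 6 of the 11.
Subtract selections that omit an entire group: no administrators → C(8,6) = 28; no parents → C(8,6) = 28; no teachers → C(6,6) = 1.
Add back selections omitting two groups (i.e. drawn from a single group): C(3,6) + C(3,6) + C(5,6) = 0.
By inclusion–exclusion: 462 − 57 + 0 = 405.

405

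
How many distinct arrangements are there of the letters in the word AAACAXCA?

Letter multiplicities in AAACAXCA: A×5, C×2, X×1.
The number of distinct arrangements is 8!/(5!·2!) = 40320/240 = 168.

168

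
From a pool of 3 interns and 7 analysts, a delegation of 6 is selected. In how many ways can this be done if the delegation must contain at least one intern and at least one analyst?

203

Total 6-person selections from all 10: C(10,6) = 210.
Subtract selections that omit an entire group: no interns → C(7,6) = 7; no analysts → C(3,6) = 0.
Both groups omitted at once is impossible, so 210 − 7 = 203.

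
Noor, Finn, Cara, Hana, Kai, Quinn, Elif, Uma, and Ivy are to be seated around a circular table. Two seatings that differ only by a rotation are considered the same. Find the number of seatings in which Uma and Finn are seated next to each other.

10080

Treat {Uma, Finn} as one unit (2 internal orders) and seat the resulting 8 units around the table: (7)! circular arrangements.
So 2 × (7)! = 2 × 5040 = 10080.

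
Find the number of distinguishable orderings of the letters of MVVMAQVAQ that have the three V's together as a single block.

630

Treat the 3 copies of V as a single block. The multiset to arrange is then {VVV, A, A, M, M, Q, Q}, 7 items in all.
That gives (7)!/(2!·2!·2!) = 630 arrangements.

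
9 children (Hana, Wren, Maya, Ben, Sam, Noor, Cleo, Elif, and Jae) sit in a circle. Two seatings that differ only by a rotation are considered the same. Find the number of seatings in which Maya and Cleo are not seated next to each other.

All circular seatings of 9 people number (8)! = 40320.
Those with Maya next to Cleo: fuse the pair into one unit and seat 8 units around a circle — 2·(7)! = 10080.
Subtracting, 40320 − 10080 = 30240.

30240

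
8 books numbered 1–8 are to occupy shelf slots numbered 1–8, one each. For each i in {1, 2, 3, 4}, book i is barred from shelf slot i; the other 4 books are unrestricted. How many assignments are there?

24024

Let Aᵢ (for 1 ≤ i ≤ 4) be the placements that put book i in its forbidden shelf slot. Any j of these fix j positions, leaving (8−j)! ways to fill the rest, and there are C(4,j) ways to pick which j.
By inclusion–exclusion, the number of valid placements is Σ_{j=0}^{4} (−1)^j C(4,j)·(8−j)!.
Computing: 40320 − 20160 + 4320 − 480 + 24 = 24024.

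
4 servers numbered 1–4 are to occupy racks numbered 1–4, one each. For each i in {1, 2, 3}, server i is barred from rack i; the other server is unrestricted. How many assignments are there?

Let Aᵢ (for i ∈ {1, 2, 3}) be the placements that put server i in its forbidden rack. Any j of these fix j positions, leaving (4−j)! ways to fill the rest, and there are C(3,j) ways to pick which j.
By inclusion–exclusion, the number of valid placements is Σ_{j=0}^{3} (−1)^j C(3,j)·(4−j)!.
Computing: 24 − 18 + 6 − 1 = 11.

11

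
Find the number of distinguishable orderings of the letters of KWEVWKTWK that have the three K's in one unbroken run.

840

Treat the 3 copies of K as a single block. The multiset to arrange is then {KKK, E, T, V, W, W, W}, 7 items in all.
That gives (7)!/(3!) = 840 arrangements.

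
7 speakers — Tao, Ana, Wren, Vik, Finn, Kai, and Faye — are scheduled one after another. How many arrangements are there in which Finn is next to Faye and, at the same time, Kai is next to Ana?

Treat {Finn,Faye} as one block (2 orders) and {Kai,Ana} as another (2 orders).
That leaves 5 units to arrange: 2 × 2 × 5! = 4 × 120 = 480.

480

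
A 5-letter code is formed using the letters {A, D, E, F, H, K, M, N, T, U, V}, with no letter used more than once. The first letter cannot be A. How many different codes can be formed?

50400

The first letter has 11−1 = 10 choices (anything except A).
The remaining 4 letters are filled from the other 10 symbols without repetition: 10 × 9 × 8 × 7 = 5040.
Total: 10 × 5040 = 50400.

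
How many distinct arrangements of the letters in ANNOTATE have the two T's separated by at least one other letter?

There are 8!/(2!·2!·2!) = 5040 arrangements of ANNOTATE in total.
Arrangements with the T's together: treat TT as one letter, giving (7)!/(2!·2!) = 1260.
Subtracting, 5040 − 1260 = 3780 arrangements keep the T's apart.

3780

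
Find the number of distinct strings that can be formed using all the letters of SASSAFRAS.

2520

SASSAFRAS has 9 letters with A appearing 3 times and S appearing 4 times.
The number of distinct arrangements is 9!/(4!·3!) = 362880/144 = 2520.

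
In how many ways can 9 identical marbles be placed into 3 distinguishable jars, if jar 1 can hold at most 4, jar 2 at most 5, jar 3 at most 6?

24

Ignoring the caps, the number of non-negative solutions to x_1+…+x_3 = 9 is C(11,2) = 55.
Subtract solutions that violate a single cap (substitute x_i' = x_i − (cap_i+1)): x_1 ≥ 5 gives C(6,2) = 15; x_2 ≥ 6 gives C(5,2) = 10; x_3 ≥ 7 gives C(4,2) = 6. Together 31.
No two caps can be exceeded simultaneously, so the pair terms are all 0.
By inclusion–exclusion the count is 55 − 31 + 0 = 24.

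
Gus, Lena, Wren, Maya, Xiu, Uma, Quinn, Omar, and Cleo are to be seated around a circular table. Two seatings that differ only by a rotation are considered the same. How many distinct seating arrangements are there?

Around a circle, 9 distinct people have 9!/9 = (8)! = 40320 rotationally distinct seatings.

40320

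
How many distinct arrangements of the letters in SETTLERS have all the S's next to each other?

Treat the 2 copies of S as a single block. The multiset to arrange is then {SS, E, E, L, R, T, T}, 7 items in all.
That gives (7)!/(2!·2!) = 1260 arrangements.

1260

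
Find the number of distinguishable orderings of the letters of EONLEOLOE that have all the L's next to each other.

1120

Treat the 2 copies of L as a single block. The multiset to arrange is then {LL, E, E, E, N, O, O, O}, 8 items in all.
That gives (8)!/(3!·3!) = 1120 arrangements.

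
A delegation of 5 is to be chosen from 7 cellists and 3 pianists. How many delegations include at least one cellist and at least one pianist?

Total 5-person selections from all 10: C(10,5) = 252.
Subtract selections that omit an entire group: no cellists → C(3,5) = 0; no pianists → C(7,5) = 21.
Both groups omitted at once is impossible, so 252 − 21 = 231.

231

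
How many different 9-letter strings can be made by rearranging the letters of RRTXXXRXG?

RRTXXXRXG has 9 letters with R appearing 3 times and X appearing 4 times.
So there are 9! / (4!·3!) = 2520 distinguishable arrangements.

2520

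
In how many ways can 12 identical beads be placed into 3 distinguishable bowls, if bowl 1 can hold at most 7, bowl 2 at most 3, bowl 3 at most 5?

Ignoring the caps, the number of non-negative solutions to x_1+…+x_3 = 12 is C(14,2) = 91.
Subtract solutions that violate a single cap (substitute x_i' = x_i − (cap_i+1)): x_1 ≥ 8 gives C(6,2) = 15; x_2 ≥ 4 gives C(10,2) = 45; x_3 ≥ 6 gives C(8,2) = 28. Together 88.
Add back pairs where two caps are both exceeded: 1 + 0 + 6 = 7.
By inclusion–exclusion the count is 91 − 88 + 7 = 10.

10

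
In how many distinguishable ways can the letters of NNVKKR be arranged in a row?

NNVKKR has 6 letters with K appearing twice and N appearing twice.
Dividing 6! = 720 by 2!·2! = 4 for the repeated letters gives 180.

180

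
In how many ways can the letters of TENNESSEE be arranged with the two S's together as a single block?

840

Treat the 2 copies of S as a single block. The multiset to arrange is then {SS, E, E, E, E, N, N, T}, 8 items in all.
That gives (8)!/(4!·2!) = 840 arrangements.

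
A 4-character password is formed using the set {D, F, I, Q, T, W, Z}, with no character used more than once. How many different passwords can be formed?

840

With no repetition, fill the 4 characters in order: 7 choices, then 6, down to 4.
That product is 7 × 6 × 5 × 4 = 840.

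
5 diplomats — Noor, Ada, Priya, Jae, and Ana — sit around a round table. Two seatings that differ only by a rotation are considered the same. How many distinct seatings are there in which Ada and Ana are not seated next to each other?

12

All circular seatings of 5 people number (4)! = 24.
Seatings with Ada beside Ana: treat them as a block with 2 internal orders, giving 2 × (3)! = 12.
Subtracting, 24 − 12 = 12.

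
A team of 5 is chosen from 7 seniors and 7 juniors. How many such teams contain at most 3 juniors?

Split by how many juniors are chosen (0 through 3).
Sum: C(7,0)·C(7,5) + C(7,1)·C(7,4) + C(7,2)·C(7,3) + C(7,3)·C(7,2) = 21 + 245 + 735 + 735 = 1736.

1736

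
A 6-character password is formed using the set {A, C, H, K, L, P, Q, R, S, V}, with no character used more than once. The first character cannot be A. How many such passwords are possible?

The first character has 10−1 = 9 choices (anything except A).
The remaining 5 characters are filled from the other 9 symbols without repetition: 9 × 8 × 7 × 6 × 5 = 15120.
Total: 9 × 15120 = 136080.

136080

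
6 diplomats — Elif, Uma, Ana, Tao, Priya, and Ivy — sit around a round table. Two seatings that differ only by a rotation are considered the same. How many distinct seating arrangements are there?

Fix one person's seat to break rotational symmetry; the remaining 5 people can be arranged in (5)! = 120 ways.

120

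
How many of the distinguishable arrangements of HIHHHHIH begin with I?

With the first slot taken by I, it remains to arrange the other 7 letters (HHHHHIH).
Those 7 letters have H appearing 6 times, giving (7)!/(6!) = 7.

7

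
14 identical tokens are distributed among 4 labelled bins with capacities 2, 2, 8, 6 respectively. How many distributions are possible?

27

Ignoring the caps, the number of non-negative solutions to x_1+…+x_4 = 14 is C(17,3) = 680.
Subtract solutions that violate a single cap (substitute x_i' = x_i − (cap_i+1)): x_1 ≥ 3 gives C(14,3) = 364; x_2 ≥ 3 gives C(14,3) = 364; x_3 ≥ 9 gives C(8,3) = 56; x_4 ≥ 7 gives C(10,3) = 120. Together 904.
Add back pairs where two caps are both exceeded: 165 + 10 + 35 + 10 + 35 + 0 = 255.
Subtract triples: 0 + 4 + 0 + 0 = 4.
By inclusion–exclusion the count is 680 − 904 + 255 − 4 = 27.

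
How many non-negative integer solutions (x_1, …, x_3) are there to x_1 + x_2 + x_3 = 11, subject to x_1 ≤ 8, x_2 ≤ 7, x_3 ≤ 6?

Ignoring the caps, the number of non-negative solutions to x_1+…+x_3 = 11 is C(13,2) = 78.
Subtract solutions that violate a single cap (substitute x_i' = x_i − (cap_i+1)): x_1 ≥ 9 gives C(4,2) = 6; x_2 ≥ 8 gives C(5,2) = 10; x_3 ≥ 7 gives C(6,2) = 15. Together 31.
No two caps can be exceeded simultaneously, so the pair terms are all 0.
By inclusion–exclusion the count is 78 − 31 + 0 = 47.

47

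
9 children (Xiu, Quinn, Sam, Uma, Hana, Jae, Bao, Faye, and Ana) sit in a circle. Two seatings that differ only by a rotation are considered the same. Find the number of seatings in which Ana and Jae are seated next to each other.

Glue Ana and Jae into a block (2 internal orders). Seating 8 units around a circle gives (7)! arrangements.
So 2 × (7)! = 2 × 5040 = 10080.

10080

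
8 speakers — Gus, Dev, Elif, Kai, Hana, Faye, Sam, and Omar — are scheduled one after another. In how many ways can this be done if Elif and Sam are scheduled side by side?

Treat {Elif, Sam} as a single unit. There are 7 units to order, and the pair itself can be ordered 2 ways.
That gives 2 × 7! = 2 × 5040 = 10080.

10080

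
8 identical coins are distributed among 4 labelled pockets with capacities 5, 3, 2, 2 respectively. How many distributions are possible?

26

Without the upper bounds there are C(11,3) = 165 ways to split 8 among 4 pockets.
Subtract solutions that violate a single cap (substitute x_i' = x_i − (cap_i+1)): x_1 ≥ 6 gives C(5,3) = 10; x_2 ≥ 4 gives C(7,3) = 35; x_3 ≥ 3 gives C(8,3) = 56; x_4 ≥ 3 gives C(8,3) = 56. Together 157.
Add back pairs where two caps are both exceeded: 0 + 0 + 0 + 4 + 4 + 10 = 18.
By inclusion–exclusion the count is 165 − 157 + 18 = 26.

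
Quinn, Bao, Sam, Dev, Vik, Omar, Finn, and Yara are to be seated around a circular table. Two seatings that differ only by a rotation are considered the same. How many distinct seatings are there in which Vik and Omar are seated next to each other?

Treat {Vik, Omar} as one unit (2 internal orders) and seat the resulting 7 units around the table: (6)! circular arrangements.
So 2 × (6)! = 2 × 720 = 1440.

1440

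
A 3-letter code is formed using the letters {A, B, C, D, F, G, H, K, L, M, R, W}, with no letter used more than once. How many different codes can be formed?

With no repetition, fill the 3 letters in order: 12 choices, then 11, down to 10.
That product is 12 × 11 × 10 = 1320.

1320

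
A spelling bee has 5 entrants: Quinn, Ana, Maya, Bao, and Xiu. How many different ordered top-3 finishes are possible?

This is an ordered selection of 3 from 5: P(5,3).
That gives 5 × 4 × 3 = 60.

60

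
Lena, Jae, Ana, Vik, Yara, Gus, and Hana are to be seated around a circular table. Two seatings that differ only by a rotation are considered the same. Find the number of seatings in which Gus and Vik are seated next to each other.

240

Treat {Gus, Vik} as one unit (2 internal orders) and seat the resulting 6 units around the table: (5)! circular arrangements.
So 2 × (5)! = 2 × 120 = 240.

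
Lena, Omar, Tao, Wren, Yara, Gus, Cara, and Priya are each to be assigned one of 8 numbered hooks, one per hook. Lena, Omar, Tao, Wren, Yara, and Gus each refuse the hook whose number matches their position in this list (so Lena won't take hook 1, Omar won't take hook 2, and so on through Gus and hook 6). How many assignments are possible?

Let Aᵢ (for 1 ≤ i ≤ 6) be the placements that put person i in their forbidden hook. Any j of these fix j positions, leaving (8−j)! ways to fill the rest, and there are C(6,j) ways to pick which j.
By inclusion–exclusion, the number of valid placements is Σ_{j=0}^{6} (−1)^j C(6,j)·(8−j)!.
Computing: 40320 − 30240 + 10800 − 2400 + 360 − 36 + 2 = 18806.

18806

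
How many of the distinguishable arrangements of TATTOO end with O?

20

Fix O in the last position and arrange the remaining 5 letters.
Those 5 letters have T appearing 3 times, giving (5)!/(3!) = 20.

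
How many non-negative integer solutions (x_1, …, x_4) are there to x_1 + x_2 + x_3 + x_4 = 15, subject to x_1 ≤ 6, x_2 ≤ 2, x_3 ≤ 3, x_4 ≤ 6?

10

By stars and bars, unrestricted non-negative solutions to x_1+…+x_4 = 15 number C(15+3,3) = 816.
Subtract solutions that violate a single cap (substitute x_i' = x_i − (cap_i+1)): x_1 ≥ 7 gives C(11,3) = 165; x_2 ≥ 3 gives C(15,3) = 455; x_3 ≥ 4 gives C(14,3) = 364; x_4 ≥ 7 gives C(11,3) = 165. Together 1149.
Add back pairs where two caps are both exceeded: 56 + 35 + 4 + 165 + 56 + 35 = 351.
Subtract triples: 4 + 0 + 0 + 4 = 8.
By inclusion–exclusion the count is 816 − 1149 + 351 − 8 = 10.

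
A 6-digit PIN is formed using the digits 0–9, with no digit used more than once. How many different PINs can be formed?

With no repetition, fill the 6 digits in order: 10 choices, then 9, down to 5.
10 × 9 × 8 × 7 × 6 × 5 = 151200.

151200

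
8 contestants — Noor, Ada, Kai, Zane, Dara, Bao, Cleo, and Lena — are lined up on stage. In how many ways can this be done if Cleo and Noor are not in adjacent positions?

Of the 8! = 40320 arrangements, those with Cleo and Noor adjacent number 2 × 7! = 10080 (treat the pair as a block with 2 internal orders).
So 40320 − 10080 = 30240 arrangements keep them apart.

30240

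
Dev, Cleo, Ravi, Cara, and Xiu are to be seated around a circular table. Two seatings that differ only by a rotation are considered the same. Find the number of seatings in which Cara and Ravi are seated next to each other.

Glue Cara and Ravi into a block (2 internal orders). Seating 4 units around a circle gives (3)! arrangements.
So 2 × (3)! = 2 × 6 = 12.

12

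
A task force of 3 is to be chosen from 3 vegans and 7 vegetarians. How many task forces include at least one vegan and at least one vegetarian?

84

Total 3-person selections from all 10: C(10,3) = 120.
Selections missing a whole group: no vegans → C(7,3) = 35; no vegetarians → C(3,3) = 1.
Both groups omitted at once is impossible, so 120 − 36 = 84.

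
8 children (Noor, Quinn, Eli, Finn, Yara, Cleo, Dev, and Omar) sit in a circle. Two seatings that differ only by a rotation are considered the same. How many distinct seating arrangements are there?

Seat Noor anywhere (absorbing the rotational symmetry), then permute the other 7: (7)! = 5040.

5040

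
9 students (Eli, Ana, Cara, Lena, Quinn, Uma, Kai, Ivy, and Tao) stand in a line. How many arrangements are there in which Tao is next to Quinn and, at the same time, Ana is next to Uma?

Treat {Tao,Quinn} as one block (2 orders) and {Ana,Uma} as another (2 orders).
That leaves 7 units to arrange: 2 × 2 × 7! = 4 × 5040 = 20160.

20160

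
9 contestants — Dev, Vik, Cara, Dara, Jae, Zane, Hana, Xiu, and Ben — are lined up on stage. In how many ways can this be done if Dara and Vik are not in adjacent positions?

There are 9! = 362880 arrangements in all. If Dara and Vik are adjacent, merging them into one block gives 2·(8)! = 80640 arrangements.
Complementary counting: 362880 − 80640 = 282240.

282240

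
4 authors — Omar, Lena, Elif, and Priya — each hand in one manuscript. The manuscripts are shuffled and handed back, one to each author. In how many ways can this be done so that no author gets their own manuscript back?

9

Let Aᵢ be the assignments in which author i gets their own manuscript. We want the size of the complement of A₁∪…∪A_4.
By inclusion–exclusion this is Σ_{j=0}^{4} (−1)^j C(4,j)·(4−j)!.
Computing: 24 − 24 + 12 − 4 + 1 = 9.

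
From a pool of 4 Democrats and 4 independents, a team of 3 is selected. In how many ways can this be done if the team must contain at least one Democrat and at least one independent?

With no constraint there are C(8,3) = 56 possible selections.
Selections missing a whole group: no Democrats → C(4,3) = 4; no independents → C(4,3) = 4.
Both groups omitted at once is impossible, so 56 − 8 = 48.

48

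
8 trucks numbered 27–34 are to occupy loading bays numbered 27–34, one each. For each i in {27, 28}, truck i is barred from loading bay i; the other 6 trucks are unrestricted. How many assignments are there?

30960

Let Aᵢ (for i ∈ {27, 28}) be the placements that put truck i in its forbidden loading bay. Any j of these fix j positions, leaving (8−j)! ways to fill the rest, and there are C(2,j) ways to pick which j.
By inclusion–exclusion, the number of valid placements is Σ_{j=0}^{2} (−1)^j C(2,j)·(8−j)!.
Computing: 40320 − 10080 + 720 = 30960.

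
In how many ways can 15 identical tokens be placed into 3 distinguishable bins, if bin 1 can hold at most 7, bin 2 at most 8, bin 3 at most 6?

28

By stars and bars, unrestricted non-negative solutions to x_1+…+x_3 = 15 number C(15+2,2) = 136.
Subtract solutions that violate a single cap (substitute x_i' = x_i − (cap_i+1)): x_1 ≥ 8 gives C(9,2) = 36; x_2 ≥ 9 gives C(8,2) = 28; x_3 ≥ 7 gives C(10,2) = 45. Together 109.
Add back pairs where two caps are both exceeded: 0 + 1 + 0 = 1.
By inclusion–exclusion the count is 136 − 109 + 1 = 28.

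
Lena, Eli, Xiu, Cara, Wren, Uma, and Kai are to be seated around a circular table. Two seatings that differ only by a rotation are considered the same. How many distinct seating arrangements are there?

720

Fix one person's seat to break rotational symmetry; the remaining 6 people can be arranged in (6)! = 720 ways.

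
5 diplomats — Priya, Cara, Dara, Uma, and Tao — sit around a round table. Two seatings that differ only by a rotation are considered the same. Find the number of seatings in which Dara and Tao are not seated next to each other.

All circular seatings of 5 people number (4)! = 24.
Seatings with Dara beside Tao: treat them as a block with 2 internal orders, giving 2 × (3)! = 12.
Subtracting, 24 − 12 = 12.

12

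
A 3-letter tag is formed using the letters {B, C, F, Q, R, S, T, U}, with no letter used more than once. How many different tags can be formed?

336

With no repetition, fill the 3 letters in order: 8 choices, then 7, down to 6.
That product is 8 × 7 × 6 = 336.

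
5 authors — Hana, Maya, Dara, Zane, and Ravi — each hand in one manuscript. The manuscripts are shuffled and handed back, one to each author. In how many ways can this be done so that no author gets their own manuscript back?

Count assignments avoiding every fixed point. For any j of the 5 authors fixed to their own manuscript, the other 5−j can be arranged in (5−j)! ways.
By inclusion–exclusion this is Σ_{j=0}^{5} (−1)^j C(5,j)·(5−j)!.
Computing: 120 − 120 + 60 − 20 + 5 − 1 = 44.

44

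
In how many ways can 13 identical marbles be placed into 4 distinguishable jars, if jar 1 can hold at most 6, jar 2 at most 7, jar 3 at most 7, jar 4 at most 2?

118

Ignoring the caps, the number of non-negative solutions to x_1+…+x_4 = 13 is C(16,3) = 560.
Subtract solutions that violate a single cap (substitute x_i' = x_i − (cap_i+1)): x_1 ≥ 7 gives C(9,3) = 84; x_2 ≥ 8 gives C(8,3) = 56; x_3 ≥ 8 gives C(8,3) = 56; x_4 ≥ 3 gives C(13,3) = 286. Together 482.
Add back pairs where two caps are both exceeded: 0 + 0 + 20 + 0 + 10 + 10 = 40.
By inclusion–exclusion the count is 560 − 482 + 40 = 118.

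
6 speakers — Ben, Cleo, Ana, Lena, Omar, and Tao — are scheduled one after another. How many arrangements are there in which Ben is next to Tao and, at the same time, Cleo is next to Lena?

96

Treat {Ben,Tao} as one block (2 orders) and {Cleo,Lena} as another (2 orders).
That leaves 4 units to arrange: 2 × 2 × 4! = 4 × 24 = 96.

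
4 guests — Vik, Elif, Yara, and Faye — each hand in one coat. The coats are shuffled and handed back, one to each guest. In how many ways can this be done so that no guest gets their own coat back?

Let Aᵢ be the assignments in which guest i gets their own coat. We want the size of the complement of A₁∪…∪A_4.
By inclusion–exclusion this is Σ_{j=0}^{4} (−1)^j C(4,j)·(4−j)!.
Computing: 24 − 24 + 12 − 4 + 1 = 9.

9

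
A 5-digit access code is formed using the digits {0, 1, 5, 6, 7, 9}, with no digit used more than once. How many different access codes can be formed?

With no repetition, fill the 5 digits in order: 6 choices, then 5, down to 2.
6 × 5 × 4 × 3 × 2 = 720.

720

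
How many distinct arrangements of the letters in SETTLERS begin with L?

630

With the first slot taken by L, it remains to arrange the other 7 letters (SETTERS).
Those 7 letters have E appearing twice, S appearing twice, and T appearing twice, giving (7)!/(2!·2!·2!) = 630.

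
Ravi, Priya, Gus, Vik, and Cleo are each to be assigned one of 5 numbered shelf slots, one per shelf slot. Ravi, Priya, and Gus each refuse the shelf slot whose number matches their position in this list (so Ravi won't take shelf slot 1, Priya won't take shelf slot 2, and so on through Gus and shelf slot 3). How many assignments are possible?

Let Aᵢ (for i ∈ {1, 2, 3}) be the placements that put person i in their forbidden shelf slot. Any j of these fix j positions, leaving (5−j)! ways to fill the rest, and there are C(3,j) ways to pick which j.
By inclusion–exclusion, the number of valid placements is Σ_{j=0}^{3} (−1)^j C(3,j)·(5−j)!.
Computing: 120 − 72 + 18 − 2 = 64.

64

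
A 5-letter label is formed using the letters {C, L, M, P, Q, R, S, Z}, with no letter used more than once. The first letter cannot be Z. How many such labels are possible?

The first letter has 8−1 = 7 choices (anything except Z).
The remaining 4 letters are filled from the other 7 symbols without repetition: 7 × 6 × 5 × 4 = 840.
Total: 7 × 840 = 5880.

5880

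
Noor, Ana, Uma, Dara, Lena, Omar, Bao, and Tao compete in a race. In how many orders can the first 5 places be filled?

This is an ordered selection of 5 from 8: P(8,5).
That gives 8 × 7 × 6 × 5 × 4 = 6720.

6720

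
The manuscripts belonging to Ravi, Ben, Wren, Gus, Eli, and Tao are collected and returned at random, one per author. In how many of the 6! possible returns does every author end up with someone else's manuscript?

265

Let Aᵢ be the assignments in which author i gets their own manuscript. We want the size of the complement of A₁∪…∪A_6.
By inclusion–exclusion this is Σ_{j=0}^{6} (−1)^j C(6,j)·(6−j)!.
Computing: 720 − 720 + 360 − 120 + 30 − 6 + 1 = 265.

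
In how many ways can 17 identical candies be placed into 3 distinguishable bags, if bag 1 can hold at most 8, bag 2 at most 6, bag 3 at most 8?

21

Without the upper bounds there are C(19,2) = 171 ways to split 17 among 3 bags.
Subtract solutions that violate a single cap (substitute x_i' = x_i − (cap_i+1)): x_1 ≥ 9 gives C(10,2) = 45; x_2 ≥ 7 gives C(12,2) = 66; x_3 ≥ 9 gives C(10,2) = 45. Together 156.
Add back pairs where two caps are both exceeded: 3 + 0 + 3 = 6.
By inclusion–exclusion the count is 171 − 156 + 6 = 21.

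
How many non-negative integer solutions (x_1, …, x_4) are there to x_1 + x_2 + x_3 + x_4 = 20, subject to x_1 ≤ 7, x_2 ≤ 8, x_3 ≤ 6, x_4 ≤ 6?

118

By stars and bars, unrestricted non-negative solutions to x_1+…+x_4 = 20 number C(20+3,3) = 1771.
Subtract solutions that violate a single cap (substitute x_i' = x_i − (cap_i+1)): x_1 ≥ 8 gives C(15,3) = 455; x_2 ≥ 9 gives C(14,3) = 364; x_3 ≥ 7 gives C(16,3) = 560; x_4 ≥ 7 gives C(16,3) = 560. Together 1939.
Add back pairs where two caps are both exceeded: 20 + 56 + 56 + 35 + 35 + 84 = 286.
By inclusion–exclusion the count is 1771 − 1939 + 286 = 118.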